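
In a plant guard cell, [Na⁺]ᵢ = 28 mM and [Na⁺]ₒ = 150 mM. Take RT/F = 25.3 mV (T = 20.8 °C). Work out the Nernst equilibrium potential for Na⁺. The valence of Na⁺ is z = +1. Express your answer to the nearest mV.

E = (25.3/z) · ln([Na⁺]_out/[Na⁺]_in) with z = +1.
= (25.3/1) · ln(150/28) = 25.30 · ln(5.357)
= 25.30 · (1.6784) = 42.46 mV

42 mV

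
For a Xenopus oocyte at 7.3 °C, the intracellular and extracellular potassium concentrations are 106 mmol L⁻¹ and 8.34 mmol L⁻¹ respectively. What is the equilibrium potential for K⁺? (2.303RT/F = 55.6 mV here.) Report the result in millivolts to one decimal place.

-61.4 mV

E = (55.6/z) · log₁₀([K⁺]_out/[K⁺]_in) with z = +1.
= (55.6/1) · log₁₀(8.34/106) = 55.60 · log₁₀(0.07868)
= 55.60 · (-1.1041) = -61.39 mV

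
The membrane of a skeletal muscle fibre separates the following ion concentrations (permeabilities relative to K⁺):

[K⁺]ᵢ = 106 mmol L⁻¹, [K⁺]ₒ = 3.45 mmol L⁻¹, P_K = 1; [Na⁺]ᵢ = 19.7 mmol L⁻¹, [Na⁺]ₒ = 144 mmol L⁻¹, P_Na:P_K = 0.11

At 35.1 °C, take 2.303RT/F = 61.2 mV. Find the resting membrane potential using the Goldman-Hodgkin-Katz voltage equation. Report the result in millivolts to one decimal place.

-45.8 mV

Vm = 61.2 · log₁₀[(Σ P·[cation]ₒ + Σ P·[anion]ᵢ) / (Σ P·[cation]ᵢ + Σ P·[anion]ₒ)]
Numerator = 1×3.45 + 0.11×144 = 19.29
Denominator = 1×106 + 0.11×19.7 = 108.2
Vm = 61.2 · log₁₀(0.17834) = 61.2 × (-0.7488) = -45.82 mV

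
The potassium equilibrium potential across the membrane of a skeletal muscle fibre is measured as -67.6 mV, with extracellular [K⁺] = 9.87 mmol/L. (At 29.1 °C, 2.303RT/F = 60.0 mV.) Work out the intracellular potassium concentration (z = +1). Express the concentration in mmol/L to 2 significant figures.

Nernst: E = (60.0/1) · log₁₀([out]/[in]), so log₁₀([out]/[in]) = -67.6 × 1 / 60.0 = -1.1267.
[out]/[in] = 10^(-1.1267) = 0.0747.
[in] = 9.87 / 0.0747 = 132.1 mmol/L.

130 mmol/L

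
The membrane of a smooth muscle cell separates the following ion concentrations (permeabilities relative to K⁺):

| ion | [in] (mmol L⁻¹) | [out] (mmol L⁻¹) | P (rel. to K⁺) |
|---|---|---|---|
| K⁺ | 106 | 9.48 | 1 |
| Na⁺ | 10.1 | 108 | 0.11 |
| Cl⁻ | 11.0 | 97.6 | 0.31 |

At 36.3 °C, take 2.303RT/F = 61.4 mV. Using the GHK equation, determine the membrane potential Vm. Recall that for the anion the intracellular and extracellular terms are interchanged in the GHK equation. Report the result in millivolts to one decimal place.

-45.7 mV

Vm = 61.4 · log₁₀[(Σ P·[cation]ₒ + Σ P·[anion]ᵢ) / (Σ P·[cation]ᵢ + Σ P·[anion]ₒ)]
Numerator = 1×9.48 + 0.11×108 + 0.31×11.0 = 24.77
Denominator = 1×106 + 0.11×10.1 + 0.31×97.6 = 137.4
Vm = 61.4 · log₁₀(0.18032) = 61.4 × (-0.7440) = -45.68 mV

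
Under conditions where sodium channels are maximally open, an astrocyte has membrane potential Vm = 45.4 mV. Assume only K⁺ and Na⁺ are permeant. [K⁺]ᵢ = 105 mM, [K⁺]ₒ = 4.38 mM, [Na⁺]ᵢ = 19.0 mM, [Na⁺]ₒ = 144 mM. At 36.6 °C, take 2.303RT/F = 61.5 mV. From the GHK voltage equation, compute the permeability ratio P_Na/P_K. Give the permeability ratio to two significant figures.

Let α = P_Na/P_K. GHK: Vm = 61.5·log₁₀[(Kₒ + α·Naₒ)/(Kᵢ + α·Naᵢ)].
10^(Vm/61.5) = 10^(45.4/61.5) = 5.4728
So 5.4728·(Kᵢ + α·Naᵢ) = Kₒ + α·Naₒ → α = (5.4728·105.0 − 4.38) / (144.0 − 5.4728·19.0)
α = (574.6 − 4.38) / (144.0 − 104) = 570.3/40.02 = 14.25

14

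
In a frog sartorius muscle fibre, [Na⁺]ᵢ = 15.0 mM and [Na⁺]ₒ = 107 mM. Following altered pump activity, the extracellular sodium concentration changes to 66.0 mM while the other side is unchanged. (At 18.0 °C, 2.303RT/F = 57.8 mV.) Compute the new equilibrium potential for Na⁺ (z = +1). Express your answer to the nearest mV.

After the shift: [Na⁺]_out = 66.0, [Na⁺]_in = 15.0 mM.
E_new = (57.8/1)·log₁₀(66.0/15.0) = 57.80 · (0.6435) = 37.19 mV

37 mV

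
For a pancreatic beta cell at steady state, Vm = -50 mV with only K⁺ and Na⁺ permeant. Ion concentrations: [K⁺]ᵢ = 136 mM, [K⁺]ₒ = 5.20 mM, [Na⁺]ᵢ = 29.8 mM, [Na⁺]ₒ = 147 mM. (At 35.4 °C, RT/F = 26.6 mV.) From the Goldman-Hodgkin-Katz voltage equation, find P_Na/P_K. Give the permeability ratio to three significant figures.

Let α = P_Na/P_K. GHK: Vm = 26.6·ln[(Kₒ + α·Naₒ)/(Kᵢ + α·Naᵢ)].
e^(Vm/26.6) = e^(-50.0/26.6) = 0.15264
So 0.15264·(Kᵢ + α·Naᵢ) = Kₒ + α·Naₒ → α = (0.15264·136.0 − 5.2) / (147.0 − 0.15264·29.8)
α = (20.76 − 5.2) / (147.0 − 4.549) = 15.56/142.5 = 0.1092

0.109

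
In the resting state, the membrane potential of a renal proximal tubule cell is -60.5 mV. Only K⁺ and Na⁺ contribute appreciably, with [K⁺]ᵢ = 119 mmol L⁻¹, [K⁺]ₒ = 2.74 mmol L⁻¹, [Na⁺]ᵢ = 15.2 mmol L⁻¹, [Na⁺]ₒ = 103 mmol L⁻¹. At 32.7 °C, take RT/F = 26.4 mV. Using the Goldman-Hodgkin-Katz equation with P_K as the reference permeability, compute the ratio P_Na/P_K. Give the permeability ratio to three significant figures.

0.0916

Let α = P_Na/P_K. GHK: Vm = 26.4·ln[(Kₒ + α·Naₒ)/(Kᵢ + α·Naᵢ)].
e^(Vm/26.4) = e^(-60.5/26.4) = 0.1011
So 0.1011·(Kᵢ + α·Naᵢ) = Kₒ + α·Naₒ → α = (0.1011·119.0 − 2.74) / (103.0 − 0.1011·15.2)
α = (12.03 − 2.74) / (103.0 − 1.537) = 9.291/101.5 = 0.09157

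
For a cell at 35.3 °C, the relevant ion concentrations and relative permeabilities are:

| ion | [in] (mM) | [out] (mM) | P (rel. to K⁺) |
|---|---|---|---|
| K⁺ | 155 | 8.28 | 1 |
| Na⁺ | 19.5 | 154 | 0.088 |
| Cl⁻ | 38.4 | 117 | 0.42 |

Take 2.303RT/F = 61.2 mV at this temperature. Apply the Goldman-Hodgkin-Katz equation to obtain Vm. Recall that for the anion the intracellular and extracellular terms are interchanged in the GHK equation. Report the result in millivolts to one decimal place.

-44.9 mV

Vm = 61.2 · log₁₀[(Σ P·[cation]ₒ + Σ P·[anion]ᵢ) / (Σ P·[cation]ᵢ + Σ P·[anion]ₒ)]
Numerator = 1×8.28 + 0.088×154 + 0.42×38.4 = 37.96
Denominator = 1×155 + 0.088×19.5 + 0.42×117 = 205.9
Vm = 61.2 · log₁₀(0.1844) = 61.2 × (-0.7342) = -44.94 mV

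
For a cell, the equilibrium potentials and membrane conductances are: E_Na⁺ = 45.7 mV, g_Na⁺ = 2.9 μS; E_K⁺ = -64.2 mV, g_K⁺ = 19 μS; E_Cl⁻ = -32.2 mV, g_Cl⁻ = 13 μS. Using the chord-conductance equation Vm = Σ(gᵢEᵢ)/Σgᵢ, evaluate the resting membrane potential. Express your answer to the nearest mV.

-43 mV

Σ gᵢEᵢ = 2.9·(45.7) + 19·(-64.2) + 13·(-32.2) = -1505.87
Σ gᵢ = 2.9 + 19 + 13 = 34.9
Vm = -1505.87 / 34.9 = -43.15 mV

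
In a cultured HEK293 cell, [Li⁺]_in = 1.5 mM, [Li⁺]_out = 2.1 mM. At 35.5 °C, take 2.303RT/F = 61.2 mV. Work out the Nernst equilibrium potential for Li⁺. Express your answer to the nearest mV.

E = (61.2/z) · log₁₀([Li⁺]_out/[Li⁺]_in) with z = +1.
= (61.2/1) · log₁₀(2.1/1.5) = 61.20 · log₁₀(1.4)
= 61.20 · (0.1461) = 8.94 mV

9 mV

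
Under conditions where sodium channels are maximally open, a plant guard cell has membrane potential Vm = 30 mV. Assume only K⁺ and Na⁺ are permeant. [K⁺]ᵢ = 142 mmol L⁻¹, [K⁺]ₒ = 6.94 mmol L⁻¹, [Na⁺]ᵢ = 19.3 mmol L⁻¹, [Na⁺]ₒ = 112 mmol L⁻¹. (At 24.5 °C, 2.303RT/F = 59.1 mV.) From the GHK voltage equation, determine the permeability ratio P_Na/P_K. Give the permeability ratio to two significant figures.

9.0

Let α = P_Na/P_K. GHK: Vm = 59.1·log₁₀[(Kₒ + α·Naₒ)/(Kᵢ + α·Naᵢ)].
10^(Vm/59.1) = 10^(30.0/59.1) = 3.2182
So 3.2182·(Kᵢ + α·Naᵢ) = Kₒ + α·Naₒ → α = (3.2182·142.0 − 6.94) / (112.0 − 3.2182·19.3)
α = (457 − 6.94) / (112.0 − 62.11) = 450/49.89 = 9.021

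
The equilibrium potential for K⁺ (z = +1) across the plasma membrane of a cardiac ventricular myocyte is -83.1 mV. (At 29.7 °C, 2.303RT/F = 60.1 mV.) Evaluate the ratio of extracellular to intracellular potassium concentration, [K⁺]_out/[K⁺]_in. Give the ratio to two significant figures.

0.041

log₁₀([out]/[in]) = E·z/(60.1) = -83.1 × 1 / 60.1 = -1.3827
[out]/[in] = 10^(-1.3827) = 0.04143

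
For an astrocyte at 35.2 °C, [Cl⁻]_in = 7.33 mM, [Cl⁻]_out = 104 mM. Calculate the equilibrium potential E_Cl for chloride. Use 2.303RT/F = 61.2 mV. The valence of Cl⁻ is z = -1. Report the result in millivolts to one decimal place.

-70.5 mV

E = (61.2/z) · log₁₀([Cl⁻]_out/[Cl⁻]_in) with z = -1.
For an anion, dividing by z = -1 reverses the sign.
= (61.2/-1) · log₁₀(104/7.33) = -61.20 · log₁₀(14.19)
= -61.20 · (1.1519) = -70.50 mV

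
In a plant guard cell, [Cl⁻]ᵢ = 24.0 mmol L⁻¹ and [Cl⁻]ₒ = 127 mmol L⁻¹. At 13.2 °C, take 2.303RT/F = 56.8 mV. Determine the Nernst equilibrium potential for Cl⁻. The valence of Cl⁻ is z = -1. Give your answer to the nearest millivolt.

-41 mV

E = (56.8/z) · log₁₀([Cl⁻]_out/[Cl⁻]_in) with z = -1.
For an anion, dividing by z = -1 reverses the sign.
= (56.8/-1) · log₁₀(127/24.0) = -56.80 · log₁₀(5.292)
= -56.80 · (0.7236) = -41.10 mV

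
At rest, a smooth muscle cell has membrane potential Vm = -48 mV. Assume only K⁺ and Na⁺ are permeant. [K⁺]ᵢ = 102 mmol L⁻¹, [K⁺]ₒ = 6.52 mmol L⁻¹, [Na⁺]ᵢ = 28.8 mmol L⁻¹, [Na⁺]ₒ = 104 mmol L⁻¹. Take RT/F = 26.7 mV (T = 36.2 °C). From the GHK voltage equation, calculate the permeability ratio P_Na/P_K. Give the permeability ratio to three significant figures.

0.105

Let α = P_Na/P_K. GHK: Vm = 26.7·ln[(Kₒ + α·Naₒ)/(Kᵢ + α·Naᵢ)].
e^(Vm/26.7) = e^(-48.0/26.7) = 0.16567
So 0.16567·(Kᵢ + α·Naᵢ) = Kₒ + α·Naₒ → α = (0.16567·102.0 − 6.52) / (104.0 − 0.16567·28.8)
α = (16.9 − 6.52) / (104.0 − 4.771) = 10.38/99.23 = 0.1046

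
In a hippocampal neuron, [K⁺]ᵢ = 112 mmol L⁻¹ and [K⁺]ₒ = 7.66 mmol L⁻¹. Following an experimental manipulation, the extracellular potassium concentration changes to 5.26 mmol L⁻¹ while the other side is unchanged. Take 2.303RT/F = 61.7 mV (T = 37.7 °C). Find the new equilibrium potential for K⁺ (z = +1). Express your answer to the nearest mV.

-82 mV

After the shift: [K⁺]_out = 5.26, [K⁺]_in = 112 mmol L⁻¹.
E_new = (61.7/1)·log₁₀(5.26/112) = 61.70 · (-1.3282) = -81.95 mV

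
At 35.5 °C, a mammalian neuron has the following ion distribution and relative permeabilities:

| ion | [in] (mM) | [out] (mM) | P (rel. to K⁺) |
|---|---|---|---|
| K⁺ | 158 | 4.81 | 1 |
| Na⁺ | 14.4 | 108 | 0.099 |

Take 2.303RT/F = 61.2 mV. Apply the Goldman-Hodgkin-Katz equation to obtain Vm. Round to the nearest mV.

Vm = 61.2 · log₁₀[(Σ P·[cation]ₒ + Σ P·[anion]ᵢ) / (Σ P·[cation]ᵢ + Σ P·[anion]ₒ)]
Numerator = 1×4.81 + 0.099×108 = 15.5
Denominator = 1×158 + 0.099×14.4 = 159.4
Vm = 61.2 · log₁₀(0.097237) = 61.2 × (-1.0122) = -61.94 mV

-62 mV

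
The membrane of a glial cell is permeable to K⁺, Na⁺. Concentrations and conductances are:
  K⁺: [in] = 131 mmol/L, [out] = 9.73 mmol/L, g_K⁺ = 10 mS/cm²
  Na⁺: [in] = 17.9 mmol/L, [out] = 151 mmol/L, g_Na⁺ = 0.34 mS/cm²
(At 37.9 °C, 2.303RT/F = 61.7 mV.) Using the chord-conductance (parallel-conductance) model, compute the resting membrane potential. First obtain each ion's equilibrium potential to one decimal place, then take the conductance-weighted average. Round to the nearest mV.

-66 mV

E_K⁺ = (61.7/1)·log₁₀(9.73/131) = -69.7 mV
E_Na⁺ = (61.7/1)·log₁₀(151/17.9) = 57.1 mV
Vm = (Σ gᵢEᵢ)/(Σ gᵢ) = (10·-69.7 + 0.34·57.1) / (10 + 0.34)
= -677.59 / 10.34 = -65.53 mV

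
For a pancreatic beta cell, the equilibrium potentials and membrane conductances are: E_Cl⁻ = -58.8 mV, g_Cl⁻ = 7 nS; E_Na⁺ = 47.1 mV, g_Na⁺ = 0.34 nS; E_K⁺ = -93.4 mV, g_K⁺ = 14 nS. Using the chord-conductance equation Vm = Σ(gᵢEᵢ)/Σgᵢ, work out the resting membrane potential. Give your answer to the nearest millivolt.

-80 mV

Σ gᵢEᵢ = 7·(-58.8) + 0.34·(47.1) + 14·(-93.4) = -1703.19
Σ gᵢ = 7 + 0.34 + 14 = 21.34
Vm = -1703.19 / 21.34 = -79.81 mV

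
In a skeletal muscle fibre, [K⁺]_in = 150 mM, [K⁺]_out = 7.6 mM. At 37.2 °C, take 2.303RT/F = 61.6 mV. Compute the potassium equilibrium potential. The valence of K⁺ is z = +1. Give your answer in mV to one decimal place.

-79.8 mV

E = (61.6/z) · log₁₀([K⁺]_out/[K⁺]_in) with z = +1.
= (61.6/1) · log₁₀(7.6/150) = 61.60 · log₁₀(0.05067)
= 61.60 · (-1.2953) = -79.79 mV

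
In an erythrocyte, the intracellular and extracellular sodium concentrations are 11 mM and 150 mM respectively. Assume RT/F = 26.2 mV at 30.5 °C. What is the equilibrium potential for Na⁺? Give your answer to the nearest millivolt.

E = (26.2/z) · ln([Na⁺]_out/[Na⁺]_in) with z = +1.
= (26.2/1) · ln(150/11) = 26.20 · ln(13.64)
= 26.20 · (2.6127) = 68.45 mV

68 mV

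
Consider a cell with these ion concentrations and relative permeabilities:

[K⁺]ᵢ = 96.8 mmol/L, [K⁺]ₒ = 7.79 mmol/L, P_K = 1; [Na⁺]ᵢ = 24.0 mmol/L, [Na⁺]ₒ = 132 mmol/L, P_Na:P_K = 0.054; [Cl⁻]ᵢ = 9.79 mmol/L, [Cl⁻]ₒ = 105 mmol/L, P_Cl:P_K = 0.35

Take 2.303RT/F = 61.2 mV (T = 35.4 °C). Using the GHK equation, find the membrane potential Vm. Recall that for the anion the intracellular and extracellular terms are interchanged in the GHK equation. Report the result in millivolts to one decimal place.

Vm = 61.2 · log₁₀[(Σ P·[cation]ₒ + Σ P·[anion]ᵢ) / (Σ P·[cation]ᵢ + Σ P·[anion]ₒ)]
Numerator = 1×7.79 + 0.054×132 + 0.35×9.79 = 18.34
Denominator = 1×96.8 + 0.054×24.0 + 0.35×105 = 134.8
Vm = 61.2 · log₁₀(0.13604) = 61.2 × (-0.8663) = -53.02 mV

-53.0 mV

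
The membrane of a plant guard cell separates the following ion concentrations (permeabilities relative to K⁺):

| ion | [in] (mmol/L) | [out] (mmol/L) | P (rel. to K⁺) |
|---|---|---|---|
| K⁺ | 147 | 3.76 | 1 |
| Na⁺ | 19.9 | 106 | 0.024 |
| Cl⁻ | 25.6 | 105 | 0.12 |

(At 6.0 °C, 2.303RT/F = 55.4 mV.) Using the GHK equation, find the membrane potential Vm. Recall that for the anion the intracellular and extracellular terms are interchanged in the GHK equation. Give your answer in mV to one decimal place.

Vm = 55.4 · log₁₀[(Σ P·[cation]ₒ + Σ P·[anion]ᵢ) / (Σ P·[cation]ᵢ + Σ P·[anion]ₒ)]
Numerator = 1×3.76 + 0.024×106 + 0.12×25.6 = 9.376
Denominator = 1×147 + 0.024×19.9 + 0.12×105 = 160.1
Vm = 55.4 · log₁₀(0.058572) = 55.4 × (-1.2323) = -68.27 mV

-68.3 mV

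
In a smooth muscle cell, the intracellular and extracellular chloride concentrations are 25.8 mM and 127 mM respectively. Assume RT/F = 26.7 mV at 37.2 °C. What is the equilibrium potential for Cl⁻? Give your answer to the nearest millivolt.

-43 mV

E = (26.7/z) · ln([Cl⁻]_out/[Cl⁻]_in) with z = -1.
For an anion, dividing by z = -1 reverses the sign.
= (26.7/-1) · ln(127/25.8) = -26.70 · ln(4.922)
= -26.70 · (1.5938) = -42.55 mV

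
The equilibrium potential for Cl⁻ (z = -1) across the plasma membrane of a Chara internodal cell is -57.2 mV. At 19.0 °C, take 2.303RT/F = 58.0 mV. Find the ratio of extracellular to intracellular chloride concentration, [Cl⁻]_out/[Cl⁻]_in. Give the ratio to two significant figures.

9.7

log₁₀([out]/[in]) = E·z/(58.0) = -57.2 × -1 / 58.0 = 0.9862
[out]/[in] = 10^(0.9862) = 9.687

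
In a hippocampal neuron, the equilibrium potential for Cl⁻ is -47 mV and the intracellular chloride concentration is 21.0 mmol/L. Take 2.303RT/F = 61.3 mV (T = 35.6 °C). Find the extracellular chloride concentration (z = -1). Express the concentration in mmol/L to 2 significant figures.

Nernst: E = (61.3/-1) · log₁₀([out]/[in]), so log₁₀([out]/[in]) = -47.0 × -1 / 61.3 = 0.7667.
[out]/[in] = 10^(0.7667) = 5.844.
[out] = 5.844 × 21.0 = 122.7 mmol/L.

120 mmol/L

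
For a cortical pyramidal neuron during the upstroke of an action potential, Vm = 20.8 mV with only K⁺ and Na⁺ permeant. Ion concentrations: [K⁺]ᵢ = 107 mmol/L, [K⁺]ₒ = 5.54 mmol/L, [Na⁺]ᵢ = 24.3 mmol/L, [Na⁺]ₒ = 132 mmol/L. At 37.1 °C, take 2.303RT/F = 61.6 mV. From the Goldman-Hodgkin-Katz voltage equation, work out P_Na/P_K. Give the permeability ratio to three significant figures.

2.87

Let α = P_Na/P_K. GHK: Vm = 61.6·log₁₀[(Kₒ + α·Naₒ)/(Kᵢ + α·Naᵢ)].
10^(Vm/61.6) = 10^(20.8/61.6) = 2.176
So 2.176·(Kᵢ + α·Naᵢ) = Kₒ + α·Naₒ → α = (2.176·107.0 − 5.54) / (132.0 − 2.176·24.3)
α = (232.8 − 5.54) / (132.0 − 52.88) = 227.3/79.12 = 2.873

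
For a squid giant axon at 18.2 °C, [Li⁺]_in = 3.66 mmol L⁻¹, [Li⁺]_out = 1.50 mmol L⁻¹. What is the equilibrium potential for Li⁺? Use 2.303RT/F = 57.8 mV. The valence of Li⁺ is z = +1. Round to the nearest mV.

-22 mV

E = (57.8/z) · log₁₀([Li⁺]_out/[Li⁺]_in) with z = +1.
= (57.8/1) · log₁₀(1.50/3.66) = 57.80 · log₁₀(0.4098)
= 57.80 · (-0.3874) = -22.39 mV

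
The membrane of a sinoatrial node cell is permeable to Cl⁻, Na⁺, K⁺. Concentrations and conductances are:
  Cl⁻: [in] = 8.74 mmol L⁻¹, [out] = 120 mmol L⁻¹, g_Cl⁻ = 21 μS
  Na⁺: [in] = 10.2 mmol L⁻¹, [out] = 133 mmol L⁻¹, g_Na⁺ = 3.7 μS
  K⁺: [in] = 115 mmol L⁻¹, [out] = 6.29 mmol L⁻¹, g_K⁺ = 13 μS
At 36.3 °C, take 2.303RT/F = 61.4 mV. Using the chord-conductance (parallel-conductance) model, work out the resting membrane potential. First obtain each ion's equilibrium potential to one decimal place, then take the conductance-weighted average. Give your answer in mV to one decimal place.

E_Cl⁻ = (61.4/-1)·log₁₀(120/8.74) = -69.9 mV
E_Na⁺ = (61.4/1)·log₁₀(133/10.2) = 68.5 mV
E_K⁺ = (61.4/1)·log₁₀(6.29/115) = -77.5 mV
Vm = (Σ gᵢEᵢ)/(Σ gᵢ) = (21·-69.9 + 3.7·68.5 + 13·-77.5) / (21 + 3.7 + 13)
= -2221.95 / 37.7 = -58.94 mV

-58.9 mV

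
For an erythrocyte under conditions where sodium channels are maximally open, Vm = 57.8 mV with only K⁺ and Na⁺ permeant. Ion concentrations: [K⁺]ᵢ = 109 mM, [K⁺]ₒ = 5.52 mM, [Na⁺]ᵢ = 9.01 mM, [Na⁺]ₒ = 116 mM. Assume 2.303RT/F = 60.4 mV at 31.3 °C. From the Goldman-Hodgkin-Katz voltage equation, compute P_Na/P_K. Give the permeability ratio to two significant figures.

Let α = P_Na/P_K. GHK: Vm = 60.4·log₁₀[(Kₒ + α·Naₒ)/(Kᵢ + α·Naᵢ)].
10^(Vm/60.4) = 10^(57.8/60.4) = 9.0564
So 9.0564·(Kᵢ + α·Naᵢ) = Kₒ + α·Naₒ → α = (9.0564·109.0 − 5.52) / (116.0 − 9.0564·9.01)
α = (987.1 − 5.52) / (116.0 − 81.6) = 981.6/34.4 = 28.53

29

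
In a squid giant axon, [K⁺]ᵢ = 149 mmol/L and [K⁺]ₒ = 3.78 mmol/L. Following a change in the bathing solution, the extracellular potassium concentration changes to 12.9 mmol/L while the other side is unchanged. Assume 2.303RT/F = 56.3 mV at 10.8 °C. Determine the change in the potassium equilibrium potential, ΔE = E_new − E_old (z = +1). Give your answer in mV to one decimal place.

30.0 mV

E_old = (56.3/1)·log₁₀(3.78/149) = -89.84 mV
E_new = (56.3/1)·log₁₀(12.9/149) = -59.82 mV
ΔE = -59.82 − (-89.84) = 30.01 mV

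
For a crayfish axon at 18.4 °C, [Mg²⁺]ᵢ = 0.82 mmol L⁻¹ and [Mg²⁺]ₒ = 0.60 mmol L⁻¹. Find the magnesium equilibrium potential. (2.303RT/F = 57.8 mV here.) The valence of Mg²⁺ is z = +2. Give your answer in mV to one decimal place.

-3.9 mV

E = (57.8/z) · log₁₀([Mg²⁺]_out/[Mg²⁺]_in) with z = +2.
= (57.8/2) · log₁₀(0.60/0.82) = 28.90 · log₁₀(0.7317)
= 28.90 · (-0.1357) = -3.92 mV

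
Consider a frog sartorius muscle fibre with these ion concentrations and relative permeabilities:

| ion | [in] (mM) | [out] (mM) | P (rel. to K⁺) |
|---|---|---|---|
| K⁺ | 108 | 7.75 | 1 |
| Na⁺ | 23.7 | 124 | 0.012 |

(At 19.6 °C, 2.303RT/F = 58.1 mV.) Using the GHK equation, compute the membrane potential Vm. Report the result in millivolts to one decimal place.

-62.1 mV

Vm = 58.1 · log₁₀[(Σ P·[cation]ₒ + Σ P·[anion]ᵢ) / (Σ P·[cation]ᵢ + Σ P·[anion]ₒ)]
Numerator = 1×7.75 + 0.012×124 = 9.238
Denominator = 1×108 + 0.012×23.7 = 108.3
Vm = 58.1 · log₁₀(0.085312) = 58.1 × (-1.0690) = -62.11 mV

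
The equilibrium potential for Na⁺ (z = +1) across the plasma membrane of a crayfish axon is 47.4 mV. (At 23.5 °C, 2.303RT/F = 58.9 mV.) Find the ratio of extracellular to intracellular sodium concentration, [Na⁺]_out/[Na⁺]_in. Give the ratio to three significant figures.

6.38

log₁₀([out]/[in]) = E·z/(58.9) = 47.4 × 1 / 58.9 = 0.8048
[out]/[in] = 10^(0.8048) = 6.379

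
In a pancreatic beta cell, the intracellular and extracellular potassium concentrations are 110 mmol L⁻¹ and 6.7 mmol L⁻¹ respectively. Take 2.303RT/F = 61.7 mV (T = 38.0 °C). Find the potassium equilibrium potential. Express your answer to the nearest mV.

E = (61.7/z) · log₁₀([K⁺]_out/[K⁺]_in) with z = +1.
= (61.7/1) · log₁₀(6.7/110) = 61.70 · log₁₀(0.06091)
= 61.70 · (-1.2153) = -74.99 mV

-75 mV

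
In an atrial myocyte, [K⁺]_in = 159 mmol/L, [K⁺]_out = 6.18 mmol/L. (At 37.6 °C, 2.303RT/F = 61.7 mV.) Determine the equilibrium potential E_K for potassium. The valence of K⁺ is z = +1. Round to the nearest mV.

-87 mV

E = (61.7/z) · log₁₀([K⁺]_out/[K⁺]_in) with z = +1.
= (61.7/1) · log₁₀(6.18/159) = 61.70 · log₁₀(0.03887)
= 61.70 · (-1.4104) = -87.02 mV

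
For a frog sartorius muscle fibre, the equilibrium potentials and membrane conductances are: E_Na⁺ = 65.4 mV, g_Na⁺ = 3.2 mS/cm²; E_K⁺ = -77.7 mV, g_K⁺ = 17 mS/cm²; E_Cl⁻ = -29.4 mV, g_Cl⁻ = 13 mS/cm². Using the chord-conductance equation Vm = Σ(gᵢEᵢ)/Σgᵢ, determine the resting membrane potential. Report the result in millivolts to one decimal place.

Σ gᵢEᵢ = 3.2·(65.4) + 17·(-77.7) + 13·(-29.4) = -1493.82
Σ gᵢ = 3.2 + 17 + 13 = 33.2
Vm = -1493.82 / 33.2 = -44.99 mV

-45.0 mV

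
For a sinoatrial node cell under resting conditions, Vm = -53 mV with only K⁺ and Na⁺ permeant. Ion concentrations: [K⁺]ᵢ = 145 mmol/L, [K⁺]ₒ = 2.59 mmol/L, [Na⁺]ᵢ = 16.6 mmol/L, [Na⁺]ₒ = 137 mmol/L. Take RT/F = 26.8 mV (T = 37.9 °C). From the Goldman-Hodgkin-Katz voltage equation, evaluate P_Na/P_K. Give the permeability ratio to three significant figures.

0.130

Let α = P_Na/P_K. GHK: Vm = 26.8·ln[(Kₒ + α·Naₒ)/(Kᵢ + α·Naᵢ)].
e^(Vm/26.8) = e^(-53.0/26.8) = 0.1384
So 0.1384·(Kᵢ + α·Naᵢ) = Kₒ + α·Naₒ → α = (0.1384·145.0 − 2.59) / (137.0 − 0.1384·16.6)
α = (20.07 − 2.59) / (137.0 − 2.297) = 17.48/134.7 = 0.1298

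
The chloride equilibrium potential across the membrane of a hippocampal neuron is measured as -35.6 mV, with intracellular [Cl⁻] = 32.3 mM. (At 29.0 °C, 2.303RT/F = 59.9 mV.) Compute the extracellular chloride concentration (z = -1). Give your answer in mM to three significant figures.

127 mM

Nernst: E = (59.9/-1) · log₁₀([out]/[in]), so log₁₀([out]/[in]) = -35.6 × -1 / 59.9 = 0.5943.
[out]/[in] = 10^(0.5943) = 3.929.
[out] = 3.929 × 32.3 = 126.9 mM.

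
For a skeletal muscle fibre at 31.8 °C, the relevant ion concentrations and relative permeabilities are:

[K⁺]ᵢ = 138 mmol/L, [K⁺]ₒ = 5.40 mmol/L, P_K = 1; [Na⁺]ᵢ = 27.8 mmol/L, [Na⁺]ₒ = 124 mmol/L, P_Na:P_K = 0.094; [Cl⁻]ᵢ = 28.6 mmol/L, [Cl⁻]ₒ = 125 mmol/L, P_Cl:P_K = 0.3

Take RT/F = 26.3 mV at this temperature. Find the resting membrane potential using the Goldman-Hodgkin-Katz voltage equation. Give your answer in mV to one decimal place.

-51.0 mV

Vm = 26.3 · ln[(Σ P·[cation]ₒ + Σ P·[anion]ᵢ) / (Σ P·[cation]ᵢ + Σ P·[anion]ₒ)]
Numerator = 1×5.40 + 0.094×124 + 0.3×28.6 = 25.64
Denominator = 1×138 + 0.094×27.8 + 0.3×125 = 178.1
Vm = 26.3 · ln(0.14393) = 26.3 × (-1.9384) = -50.98 mV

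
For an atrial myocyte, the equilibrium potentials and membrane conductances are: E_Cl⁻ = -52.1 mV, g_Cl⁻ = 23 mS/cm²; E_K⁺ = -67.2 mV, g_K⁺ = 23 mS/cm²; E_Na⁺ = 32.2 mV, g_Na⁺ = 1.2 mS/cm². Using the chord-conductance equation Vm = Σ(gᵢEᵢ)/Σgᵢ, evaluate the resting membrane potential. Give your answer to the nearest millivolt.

-57 mV

Σ gᵢEᵢ = 23·(-52.1) + 23·(-67.2) + 1.2·(32.2) = -2705.26
Σ gᵢ = 23 + 23 + 1.2 = 47.2
Vm = -2705.26 / 47.2 = -57.31 mV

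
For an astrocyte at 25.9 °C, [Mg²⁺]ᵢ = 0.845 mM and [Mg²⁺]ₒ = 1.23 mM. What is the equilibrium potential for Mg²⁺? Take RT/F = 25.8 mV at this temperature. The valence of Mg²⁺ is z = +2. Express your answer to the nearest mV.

5 mV

E = (25.8/z) · ln([Mg²⁺]_out/[Mg²⁺]_in) with z = +2.
= (25.8/2) · ln(1.23/0.845) = 12.90 · ln(1.456)
= 12.90 · (0.3754) = 4.84 mV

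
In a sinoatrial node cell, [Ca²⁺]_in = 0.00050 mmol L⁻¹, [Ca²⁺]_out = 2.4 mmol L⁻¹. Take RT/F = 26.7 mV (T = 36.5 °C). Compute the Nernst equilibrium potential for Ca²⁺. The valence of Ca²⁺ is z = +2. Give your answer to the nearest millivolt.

E = (26.7/z) · ln([Ca²⁺]_out/[Ca²⁺]_in) with z = +2.
= (26.7/2) · ln(2.4/0.00050) = 13.35 · ln(4800)
= 13.35 · (8.4764) = 113.16 mV

113 mV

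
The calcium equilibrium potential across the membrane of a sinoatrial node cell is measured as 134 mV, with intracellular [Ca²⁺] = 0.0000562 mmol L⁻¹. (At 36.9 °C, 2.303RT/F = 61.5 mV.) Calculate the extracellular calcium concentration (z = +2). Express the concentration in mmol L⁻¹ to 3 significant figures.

1.28 mmol L⁻¹

Nernst: E = (61.5/2) · log₁₀([out]/[in]), so log₁₀([out]/[in]) = 134.0 × 2 / 61.5 = 4.3577.
[out]/[in] = 10^(4.3577) = 2.279e+04.
[out] = 2.279e+04 × 0.0000562 = 1.281 mmol L⁻¹.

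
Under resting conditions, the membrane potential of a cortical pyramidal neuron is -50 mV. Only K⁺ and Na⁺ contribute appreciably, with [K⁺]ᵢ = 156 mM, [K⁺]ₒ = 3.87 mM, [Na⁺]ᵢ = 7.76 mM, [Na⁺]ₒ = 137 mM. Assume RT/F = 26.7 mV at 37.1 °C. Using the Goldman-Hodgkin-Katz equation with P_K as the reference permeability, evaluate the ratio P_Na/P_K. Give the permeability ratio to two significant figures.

Let α = P_Na/P_K. GHK: Vm = 26.7·ln[(Kₒ + α·Naₒ)/(Kᵢ + α·Naᵢ)].
e^(Vm/26.7) = e^(-50.0/26.7) = 0.15371
So 0.15371·(Kᵢ + α·Naᵢ) = Kₒ + α·Naₒ → α = (0.15371·156.0 − 3.87) / (137.0 − 0.15371·7.76)
α = (23.98 − 3.87) / (137.0 − 1.193) = 20.11/135.8 = 0.1481

0.15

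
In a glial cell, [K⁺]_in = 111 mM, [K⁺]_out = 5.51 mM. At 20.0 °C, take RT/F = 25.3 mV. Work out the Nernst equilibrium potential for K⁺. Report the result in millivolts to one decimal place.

-76.0 mV

E = (25.3/z) · ln([K⁺]_out/[K⁺]_in) with z = +1.
= (25.3/1) · ln(5.51/111) = 25.30 · ln(0.04964)
= 25.30 · (-3.0030) = -75.98 mV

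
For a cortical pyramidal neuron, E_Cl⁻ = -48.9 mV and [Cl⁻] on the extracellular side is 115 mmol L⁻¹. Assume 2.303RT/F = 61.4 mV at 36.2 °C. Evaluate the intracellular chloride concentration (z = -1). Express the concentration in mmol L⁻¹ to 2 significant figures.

18 mmol L⁻¹

Nernst: E = (61.4/-1) · log₁₀([out]/[in]), so log₁₀([out]/[in]) = -48.9 × -1 / 61.4 = 0.7964.
[out]/[in] = 10^(0.7964) = 6.258.
[in] = 115 / 6.258 = 18.38 mmol L⁻¹.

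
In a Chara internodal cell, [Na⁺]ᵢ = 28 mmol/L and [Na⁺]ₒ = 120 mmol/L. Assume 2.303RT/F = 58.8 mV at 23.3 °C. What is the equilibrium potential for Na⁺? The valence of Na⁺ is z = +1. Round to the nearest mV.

E = (58.8/z) · log₁₀([Na⁺]_out/[Na⁺]_in) with z = +1.
= (58.8/1) · log₁₀(120/28) = 58.80 · log₁₀(4.286)
= 58.80 · (0.6320) = 37.16 mV

37 mV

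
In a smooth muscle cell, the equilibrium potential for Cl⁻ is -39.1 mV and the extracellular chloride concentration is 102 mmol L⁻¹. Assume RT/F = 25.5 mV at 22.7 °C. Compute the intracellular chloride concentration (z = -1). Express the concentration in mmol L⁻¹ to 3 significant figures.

Nernst: E = (25.5/-1) · ln([out]/[in]), so ln([out]/[in]) = -39.1 × -1 / 25.5 = 1.5333.
[out]/[in] = e^(1.5333) = 4.634.
[in] = 102 / 4.634 = 22.01 mmol L⁻¹.

22.0 mmol L⁻¹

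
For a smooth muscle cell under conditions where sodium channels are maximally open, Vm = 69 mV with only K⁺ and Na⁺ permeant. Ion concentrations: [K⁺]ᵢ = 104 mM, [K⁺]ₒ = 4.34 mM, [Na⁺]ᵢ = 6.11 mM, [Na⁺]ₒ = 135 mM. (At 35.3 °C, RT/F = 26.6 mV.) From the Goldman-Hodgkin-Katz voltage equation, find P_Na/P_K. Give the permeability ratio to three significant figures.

Let α = P_Na/P_K. GHK: Vm = 26.6·ln[(Kₒ + α·Naₒ)/(Kᵢ + α·Naᵢ)].
e^(Vm/26.6) = e^(69.0/26.6) = 13.383
So 13.383·(Kᵢ + α·Naᵢ) = Kₒ + α·Naₒ → α = (13.383·104.0 − 4.34) / (135.0 − 13.383·6.11)
α = (1392 − 4.34) / (135.0 − 81.77) = 1387/53.23 = 26.07

26.1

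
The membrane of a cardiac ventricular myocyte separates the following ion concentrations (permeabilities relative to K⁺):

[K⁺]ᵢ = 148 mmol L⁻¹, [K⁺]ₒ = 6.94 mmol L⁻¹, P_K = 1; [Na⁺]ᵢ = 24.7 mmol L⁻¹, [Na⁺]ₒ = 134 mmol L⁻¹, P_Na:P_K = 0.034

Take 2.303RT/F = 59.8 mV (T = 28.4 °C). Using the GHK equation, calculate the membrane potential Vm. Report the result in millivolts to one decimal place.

Vm = 59.8 · log₁₀[(Σ P·[cation]ₒ + Σ P·[anion]ᵢ) / (Σ P·[cation]ᵢ + Σ P·[anion]ₒ)]
Numerator = 1×6.94 + 0.034×134 = 11.5
Denominator = 1×148 + 0.034×24.7 = 148.8
Vm = 59.8 · log₁₀(0.077237) = 59.8 × (-1.1122) = -66.51 mV

-66.5 mV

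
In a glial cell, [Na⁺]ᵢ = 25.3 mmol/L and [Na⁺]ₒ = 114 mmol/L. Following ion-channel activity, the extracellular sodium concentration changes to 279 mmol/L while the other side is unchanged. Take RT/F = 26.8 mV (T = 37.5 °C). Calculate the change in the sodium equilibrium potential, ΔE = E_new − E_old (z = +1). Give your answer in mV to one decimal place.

24.0 mV

E_old = (26.8/1)·ln(114/25.3) = 40.34 mV
E_new = (26.8/1)·ln(279/25.3) = 64.33 mV
ΔE = 64.33 − (40.34) = 23.99 mV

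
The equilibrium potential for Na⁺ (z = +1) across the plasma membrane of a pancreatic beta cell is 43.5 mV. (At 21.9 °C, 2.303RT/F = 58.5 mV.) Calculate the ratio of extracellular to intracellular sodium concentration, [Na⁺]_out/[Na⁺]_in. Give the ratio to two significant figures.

5.5

log₁₀([out]/[in]) = E·z/(58.5) = 43.5 × 1 / 58.5 = 0.7436
[out]/[in] = 10^(0.7436) = 5.541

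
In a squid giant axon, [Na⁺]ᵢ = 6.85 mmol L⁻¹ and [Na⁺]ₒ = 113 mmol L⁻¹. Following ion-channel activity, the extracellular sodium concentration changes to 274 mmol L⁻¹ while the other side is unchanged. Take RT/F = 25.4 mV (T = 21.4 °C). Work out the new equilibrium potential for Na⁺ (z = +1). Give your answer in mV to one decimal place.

93.7 mV

After the shift: [Na⁺]_out = 274, [Na⁺]_in = 6.85 mmol L⁻¹.
E_new = (25.4/1)·ln(274/6.85) = 25.40 · (3.6889) = 93.70 mV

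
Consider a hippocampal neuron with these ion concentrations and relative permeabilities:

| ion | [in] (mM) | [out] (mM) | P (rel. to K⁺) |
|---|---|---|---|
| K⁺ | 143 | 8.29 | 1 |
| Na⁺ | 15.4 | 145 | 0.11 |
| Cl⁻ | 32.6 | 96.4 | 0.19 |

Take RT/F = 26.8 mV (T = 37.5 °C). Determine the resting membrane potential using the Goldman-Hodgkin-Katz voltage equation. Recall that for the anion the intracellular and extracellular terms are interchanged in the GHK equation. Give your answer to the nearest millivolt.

Vm = 26.8 · ln[(Σ P·[cation]ₒ + Σ P·[anion]ᵢ) / (Σ P·[cation]ᵢ + Σ P·[anion]ₒ)]
Numerator = 1×8.29 + 0.11×145 + 0.19×32.6 = 30.43
Denominator = 1×143 + 0.11×15.4 + 0.19×96.4 = 163
Vm = 26.8 · ln(0.1867) = 26.8 × (-1.6783) = -44.98 mV

-45 mV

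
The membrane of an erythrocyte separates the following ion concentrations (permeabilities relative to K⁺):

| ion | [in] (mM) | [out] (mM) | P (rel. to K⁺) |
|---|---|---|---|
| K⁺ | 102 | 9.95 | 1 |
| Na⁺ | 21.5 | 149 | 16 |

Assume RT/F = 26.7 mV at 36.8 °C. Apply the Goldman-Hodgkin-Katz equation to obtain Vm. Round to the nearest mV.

Vm = 26.7 · ln[(Σ P·[cation]ₒ + Σ P·[anion]ᵢ) / (Σ P·[cation]ᵢ + Σ P·[anion]ₒ)]
Numerator = 1×9.95 + 16×149 = 2394
Denominator = 1×102 + 16×21.5 = 446
Vm = 26.7 · ln(5.3676) = 26.7 × (1.6804) = 44.87 mV

45 mV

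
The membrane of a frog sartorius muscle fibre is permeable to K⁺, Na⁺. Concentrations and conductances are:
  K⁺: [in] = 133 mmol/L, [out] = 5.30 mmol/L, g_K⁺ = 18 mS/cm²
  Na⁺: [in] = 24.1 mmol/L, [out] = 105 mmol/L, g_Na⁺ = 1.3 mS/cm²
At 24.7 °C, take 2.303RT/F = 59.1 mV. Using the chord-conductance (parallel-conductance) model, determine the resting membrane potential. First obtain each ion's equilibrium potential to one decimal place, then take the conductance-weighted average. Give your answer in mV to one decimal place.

-74.6 mV

E_K⁺ = (59.1/1)·log₁₀(5.30/133) = -82.7 mV
E_Na⁺ = (59.1/1)·log₁₀(105/24.1) = 37.8 mV
Vm = (Σ gᵢEᵢ)/(Σ gᵢ) = (18·-82.7 + 1.3·37.8) / (18 + 1.3)
= -1439.46 / 19.3 = -74.58 mV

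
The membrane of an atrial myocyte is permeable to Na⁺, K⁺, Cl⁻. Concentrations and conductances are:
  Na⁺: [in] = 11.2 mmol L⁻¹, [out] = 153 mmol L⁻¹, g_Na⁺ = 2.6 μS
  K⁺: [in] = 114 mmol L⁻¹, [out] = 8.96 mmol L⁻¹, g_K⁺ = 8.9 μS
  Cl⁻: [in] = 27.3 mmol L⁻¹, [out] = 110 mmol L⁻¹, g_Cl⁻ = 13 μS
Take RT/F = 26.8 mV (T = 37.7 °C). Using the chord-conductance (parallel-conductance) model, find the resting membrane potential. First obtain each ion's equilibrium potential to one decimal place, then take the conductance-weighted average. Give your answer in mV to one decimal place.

E_Na⁺ = (26.8/1)·ln(153/11.2) = 70.1 mV
E_K⁺ = (26.8/1)·ln(8.96/114) = -68.2 mV
E_Cl⁻ = (26.8/-1)·ln(110/27.3) = -37.3 mV
Vm = (Σ gᵢEᵢ)/(Σ gᵢ) = (2.6·70.1 + 8.9·-68.2 + 13·-37.3) / (2.6 + 8.9 + 13)
= -909.62 / 24.5 = -37.13 mV

-37.1 mV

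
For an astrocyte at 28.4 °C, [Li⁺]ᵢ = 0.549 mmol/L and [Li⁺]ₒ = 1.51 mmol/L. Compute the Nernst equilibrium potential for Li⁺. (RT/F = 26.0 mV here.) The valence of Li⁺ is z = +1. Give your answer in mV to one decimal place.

E = (26.0/z) · ln([Li⁺]_out/[Li⁺]_in) with z = +1.
= (26.0/1) · ln(1.51/0.549) = 26.00 · ln(2.75)
= 26.00 · (1.0118) = 26.31 mV

26.3 mV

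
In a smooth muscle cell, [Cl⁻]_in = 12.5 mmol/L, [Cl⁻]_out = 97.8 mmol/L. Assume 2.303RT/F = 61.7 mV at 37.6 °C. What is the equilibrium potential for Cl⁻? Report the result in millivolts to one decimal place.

-55.1 mV

E = (61.7/z) · log₁₀([Cl⁻]_out/[Cl⁻]_in) with z = -1.
For an anion, dividing by z = -1 reverses the sign.
= (61.7/-1) · log₁₀(97.8/12.5) = -61.70 · log₁₀(7.824)
= -61.70 · (0.8934) = -55.12 mV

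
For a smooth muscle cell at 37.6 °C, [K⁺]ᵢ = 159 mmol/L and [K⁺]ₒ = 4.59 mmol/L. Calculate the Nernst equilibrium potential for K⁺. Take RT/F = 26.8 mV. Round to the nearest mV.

E = (26.8/z) · ln([K⁺]_out/[K⁺]_in) with z = +1.
= (26.8/1) · ln(4.59/159) = 26.80 · ln(0.02887)
= 26.80 · (-3.5450) = -95.01 mV

-95 mV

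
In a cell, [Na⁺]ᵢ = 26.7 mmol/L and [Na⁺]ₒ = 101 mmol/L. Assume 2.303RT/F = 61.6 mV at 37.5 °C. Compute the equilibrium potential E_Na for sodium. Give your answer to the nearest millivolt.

36 mV

E = (61.6/z) · log₁₀([Na⁺]_out/[Na⁺]_in) with z = +1.
= (61.6/1) · log₁₀(101/26.7) = 61.60 · log₁₀(3.783)
= 61.60 · (0.5778) = 35.59 mV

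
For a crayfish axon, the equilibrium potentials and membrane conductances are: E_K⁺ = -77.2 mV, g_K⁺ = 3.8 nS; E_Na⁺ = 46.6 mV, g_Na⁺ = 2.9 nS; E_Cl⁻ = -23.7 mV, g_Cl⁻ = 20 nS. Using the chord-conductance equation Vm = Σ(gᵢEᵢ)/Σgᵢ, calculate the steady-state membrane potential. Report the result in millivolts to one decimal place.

-23.7 mV

Σ gᵢEᵢ = 3.8·(-77.2) + 2.9·(46.6) + 20·(-23.7) = -632.22
Σ gᵢ = 3.8 + 2.9 + 20 = 26.7
Vm = -632.22 / 26.7 = -23.68 mV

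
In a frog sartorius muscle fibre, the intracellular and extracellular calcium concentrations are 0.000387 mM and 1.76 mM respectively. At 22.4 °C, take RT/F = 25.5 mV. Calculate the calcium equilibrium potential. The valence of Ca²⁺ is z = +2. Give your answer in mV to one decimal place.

E = (25.5/z) · ln([Ca²⁺]_out/[Ca²⁺]_in) with z = +2.
= (25.5/2) · ln(1.76/0.000387) = 12.75 · ln(4548)
= 12.75 · (8.4224) = 107.39 mV

107.4 mV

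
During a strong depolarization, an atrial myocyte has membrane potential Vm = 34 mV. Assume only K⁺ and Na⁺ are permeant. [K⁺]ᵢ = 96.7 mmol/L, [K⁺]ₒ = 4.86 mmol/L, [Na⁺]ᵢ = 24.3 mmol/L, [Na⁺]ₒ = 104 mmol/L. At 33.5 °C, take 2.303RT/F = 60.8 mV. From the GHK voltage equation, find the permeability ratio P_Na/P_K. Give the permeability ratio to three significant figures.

21.7

Let α = P_Na/P_K. GHK: Vm = 60.8·log₁₀[(Kₒ + α·Naₒ)/(Kᵢ + α·Naᵢ)].
10^(Vm/60.8) = 10^(34.0/60.8) = 3.6242
So 3.6242·(Kᵢ + α·Naᵢ) = Kₒ + α·Naₒ → α = (3.6242·96.7 − 4.86) / (104.0 − 3.6242·24.3)
α = (350.5 − 4.86) / (104.0 − 88.07) = 345.6/15.93 = 21.69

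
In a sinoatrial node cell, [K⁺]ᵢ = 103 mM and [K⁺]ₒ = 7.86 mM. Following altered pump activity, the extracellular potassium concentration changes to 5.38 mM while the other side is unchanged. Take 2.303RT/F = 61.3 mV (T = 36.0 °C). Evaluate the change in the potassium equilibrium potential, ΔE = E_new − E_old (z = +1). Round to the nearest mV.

E_old = (61.3/1)·log₁₀(7.86/103) = -68.50 mV
E_new = (61.3/1)·log₁₀(5.38/103) = -78.59 mV
ΔE = -78.59 − (-68.50) = -10.09 mV

-10 mV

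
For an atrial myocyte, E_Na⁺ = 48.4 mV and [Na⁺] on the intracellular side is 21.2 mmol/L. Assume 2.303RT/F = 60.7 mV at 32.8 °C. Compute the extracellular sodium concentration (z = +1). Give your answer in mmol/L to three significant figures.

133 mmol/L

Nernst: E = (60.7/1) · log₁₀([out]/[in]), so log₁₀([out]/[in]) = 48.4 × 1 / 60.7 = 0.7974.
[out]/[in] = 10^(0.7974) = 6.271.
[out] = 6.271 × 21.2 = 133 mmol/L.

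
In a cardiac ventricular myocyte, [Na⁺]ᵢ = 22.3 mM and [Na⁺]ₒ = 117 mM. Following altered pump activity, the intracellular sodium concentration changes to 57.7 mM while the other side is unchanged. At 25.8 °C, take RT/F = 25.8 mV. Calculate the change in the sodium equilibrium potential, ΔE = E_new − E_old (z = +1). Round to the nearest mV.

E_old = (25.8/1)·ln(117/22.3) = 42.77 mV
E_new = (25.8/1)·ln(117/57.7) = 18.24 mV
ΔE = 18.24 − (42.77) = -24.53 mV

-25 mV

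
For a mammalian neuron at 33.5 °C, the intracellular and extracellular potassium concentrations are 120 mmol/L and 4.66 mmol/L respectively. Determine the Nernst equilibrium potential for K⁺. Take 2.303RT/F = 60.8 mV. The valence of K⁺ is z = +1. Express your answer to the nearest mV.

-86 mV

E = (60.8/z) · log₁₀([K⁺]_out/[K⁺]_in) with z = +1.
= (60.8/1) · log₁₀(4.66/120) = 60.80 · log₁₀(0.03883)
= 60.80 · (-1.4108) = -85.78 mV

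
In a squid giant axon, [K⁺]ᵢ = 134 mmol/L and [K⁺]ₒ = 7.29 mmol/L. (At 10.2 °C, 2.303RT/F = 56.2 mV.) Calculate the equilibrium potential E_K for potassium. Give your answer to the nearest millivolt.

E = (56.2/z) · log₁₀([K⁺]_out/[K⁺]_in) with z = +1.
= (56.2/1) · log₁₀(7.29/134) = 56.20 · log₁₀(0.0544)
= 56.20 · (-1.2644) = -71.06 mV

-71 mV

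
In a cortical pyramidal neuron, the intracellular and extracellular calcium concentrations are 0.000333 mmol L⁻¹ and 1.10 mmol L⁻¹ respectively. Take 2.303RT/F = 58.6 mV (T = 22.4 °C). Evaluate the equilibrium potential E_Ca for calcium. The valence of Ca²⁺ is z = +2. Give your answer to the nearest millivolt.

E = (58.6/z) · log₁₀([Ca²⁺]_out/[Ca²⁺]_in) with z = +2.
= (58.6/2) · log₁₀(1.10/0.000333) = 29.30 · log₁₀(3303)
= 29.30 · (3.5189) = 103.11 mV

103 mV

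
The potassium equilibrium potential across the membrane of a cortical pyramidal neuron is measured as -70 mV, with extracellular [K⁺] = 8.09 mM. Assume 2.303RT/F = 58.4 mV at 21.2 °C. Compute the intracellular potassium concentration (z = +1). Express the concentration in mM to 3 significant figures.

Nernst: E = (58.4/1) · log₁₀([out]/[in]), so log₁₀([out]/[in]) = -70.0 × 1 / 58.4 = -1.1986.
[out]/[in] = 10^(-1.1986) = 0.0633.
[in] = 8.09 / 0.0633 = 127.8 mM.

128 mM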